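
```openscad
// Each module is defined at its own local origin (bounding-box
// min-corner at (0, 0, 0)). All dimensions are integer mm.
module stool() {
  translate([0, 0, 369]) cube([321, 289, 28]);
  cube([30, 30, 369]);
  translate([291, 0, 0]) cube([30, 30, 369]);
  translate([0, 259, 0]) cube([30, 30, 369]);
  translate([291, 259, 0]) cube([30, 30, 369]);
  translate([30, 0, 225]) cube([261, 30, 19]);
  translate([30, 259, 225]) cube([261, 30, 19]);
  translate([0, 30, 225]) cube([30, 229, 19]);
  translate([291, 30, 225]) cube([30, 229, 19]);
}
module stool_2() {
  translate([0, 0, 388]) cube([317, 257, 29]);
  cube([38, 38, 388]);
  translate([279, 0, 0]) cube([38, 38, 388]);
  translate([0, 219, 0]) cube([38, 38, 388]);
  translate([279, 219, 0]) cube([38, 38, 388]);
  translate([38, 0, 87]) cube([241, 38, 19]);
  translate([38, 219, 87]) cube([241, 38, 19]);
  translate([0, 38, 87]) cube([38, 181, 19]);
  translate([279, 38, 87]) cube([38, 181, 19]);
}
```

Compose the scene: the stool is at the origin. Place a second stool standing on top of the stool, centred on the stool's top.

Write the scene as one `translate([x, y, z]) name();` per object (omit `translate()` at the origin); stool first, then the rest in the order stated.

stool();
translate([2, 16, 397]) stool_2();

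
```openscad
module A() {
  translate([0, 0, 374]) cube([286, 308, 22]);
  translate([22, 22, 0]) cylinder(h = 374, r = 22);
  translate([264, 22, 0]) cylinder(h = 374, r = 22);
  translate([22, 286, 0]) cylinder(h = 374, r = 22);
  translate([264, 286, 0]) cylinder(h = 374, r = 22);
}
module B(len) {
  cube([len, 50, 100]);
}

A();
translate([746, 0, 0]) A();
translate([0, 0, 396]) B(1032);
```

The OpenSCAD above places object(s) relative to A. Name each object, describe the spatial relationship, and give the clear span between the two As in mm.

A is a stool. B is a beam. A beam spans the tops of two stools. The clear span between the two stools is 460 mm.

Second stool starts at x = 746; first ends at x = 286; clear span = 746 − 286 = 460 mm.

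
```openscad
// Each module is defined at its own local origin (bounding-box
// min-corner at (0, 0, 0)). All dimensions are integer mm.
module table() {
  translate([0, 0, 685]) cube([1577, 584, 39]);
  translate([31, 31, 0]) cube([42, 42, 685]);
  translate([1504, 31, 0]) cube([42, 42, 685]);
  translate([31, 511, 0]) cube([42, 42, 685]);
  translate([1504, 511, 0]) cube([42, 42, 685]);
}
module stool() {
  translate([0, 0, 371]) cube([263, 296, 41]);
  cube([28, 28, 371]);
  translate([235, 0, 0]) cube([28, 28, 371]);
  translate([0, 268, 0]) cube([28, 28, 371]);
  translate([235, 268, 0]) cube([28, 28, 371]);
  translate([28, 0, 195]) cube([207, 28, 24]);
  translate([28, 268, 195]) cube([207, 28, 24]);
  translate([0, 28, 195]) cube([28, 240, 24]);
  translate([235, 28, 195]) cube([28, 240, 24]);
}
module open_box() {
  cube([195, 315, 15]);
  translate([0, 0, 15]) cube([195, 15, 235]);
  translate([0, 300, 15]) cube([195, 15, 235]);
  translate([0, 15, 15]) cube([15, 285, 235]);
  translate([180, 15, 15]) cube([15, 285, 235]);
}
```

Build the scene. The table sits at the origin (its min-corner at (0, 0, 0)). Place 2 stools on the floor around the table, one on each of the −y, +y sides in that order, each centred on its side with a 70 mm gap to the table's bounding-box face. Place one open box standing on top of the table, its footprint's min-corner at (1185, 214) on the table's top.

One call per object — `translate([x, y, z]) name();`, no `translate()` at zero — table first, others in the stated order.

table();
translate([657, -366, 0]) stool();
translate([657, 654, 0]) stool();
translate([1185, 214, 724]) open_box();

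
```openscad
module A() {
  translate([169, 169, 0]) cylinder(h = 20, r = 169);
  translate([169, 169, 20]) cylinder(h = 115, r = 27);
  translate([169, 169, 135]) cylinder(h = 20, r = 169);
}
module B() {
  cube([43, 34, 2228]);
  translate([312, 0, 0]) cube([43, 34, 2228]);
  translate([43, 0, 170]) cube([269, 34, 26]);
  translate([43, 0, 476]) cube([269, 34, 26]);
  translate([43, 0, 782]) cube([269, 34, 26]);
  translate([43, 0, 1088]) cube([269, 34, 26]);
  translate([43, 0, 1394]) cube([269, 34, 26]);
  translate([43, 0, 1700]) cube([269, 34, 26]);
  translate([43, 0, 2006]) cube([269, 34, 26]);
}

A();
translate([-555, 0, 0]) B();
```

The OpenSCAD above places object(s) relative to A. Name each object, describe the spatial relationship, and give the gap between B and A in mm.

A is a spool. B is a ladder. The ladder is on the floor beside the spool on its −x side. The gap between the ladder and the spool is 200 mm.

The ladder's nearest face is 200 mm from the spool's −x face.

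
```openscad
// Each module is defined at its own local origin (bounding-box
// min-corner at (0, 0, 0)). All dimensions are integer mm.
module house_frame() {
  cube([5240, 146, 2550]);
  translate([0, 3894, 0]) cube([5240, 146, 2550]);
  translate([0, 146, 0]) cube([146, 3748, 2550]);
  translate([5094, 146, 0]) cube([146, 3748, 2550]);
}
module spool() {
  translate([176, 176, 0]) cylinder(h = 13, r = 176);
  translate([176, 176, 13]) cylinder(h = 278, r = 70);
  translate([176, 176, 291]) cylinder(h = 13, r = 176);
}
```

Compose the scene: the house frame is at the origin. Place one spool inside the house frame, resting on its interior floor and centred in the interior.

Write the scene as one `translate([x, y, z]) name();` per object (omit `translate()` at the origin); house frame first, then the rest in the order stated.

house_frame();
translate([2444, 1844, 0]) spool();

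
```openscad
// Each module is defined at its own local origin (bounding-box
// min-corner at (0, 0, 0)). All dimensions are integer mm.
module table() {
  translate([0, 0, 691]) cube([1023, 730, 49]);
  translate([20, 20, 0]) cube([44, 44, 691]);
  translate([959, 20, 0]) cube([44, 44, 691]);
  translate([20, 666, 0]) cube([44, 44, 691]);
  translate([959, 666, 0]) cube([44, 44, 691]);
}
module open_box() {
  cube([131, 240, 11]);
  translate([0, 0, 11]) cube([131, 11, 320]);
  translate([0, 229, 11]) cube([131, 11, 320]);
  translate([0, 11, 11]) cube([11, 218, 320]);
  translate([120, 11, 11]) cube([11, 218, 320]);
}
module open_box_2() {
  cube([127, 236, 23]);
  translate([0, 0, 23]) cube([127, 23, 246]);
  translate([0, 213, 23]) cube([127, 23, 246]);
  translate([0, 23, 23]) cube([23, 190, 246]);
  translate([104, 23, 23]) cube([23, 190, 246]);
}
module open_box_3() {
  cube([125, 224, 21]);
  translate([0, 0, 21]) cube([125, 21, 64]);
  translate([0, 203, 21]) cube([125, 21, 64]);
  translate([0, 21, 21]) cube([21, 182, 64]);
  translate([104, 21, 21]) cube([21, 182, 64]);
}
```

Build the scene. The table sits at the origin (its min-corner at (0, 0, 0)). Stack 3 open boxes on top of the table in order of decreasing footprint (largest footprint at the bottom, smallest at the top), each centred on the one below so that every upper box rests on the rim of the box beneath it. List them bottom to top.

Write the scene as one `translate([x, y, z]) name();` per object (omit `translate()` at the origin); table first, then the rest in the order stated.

table();
translate([446, 245, 740]) open_box();
translate([448, 247, 1071]) open_box_2();
translate([449, 253, 1340]) open_box_3();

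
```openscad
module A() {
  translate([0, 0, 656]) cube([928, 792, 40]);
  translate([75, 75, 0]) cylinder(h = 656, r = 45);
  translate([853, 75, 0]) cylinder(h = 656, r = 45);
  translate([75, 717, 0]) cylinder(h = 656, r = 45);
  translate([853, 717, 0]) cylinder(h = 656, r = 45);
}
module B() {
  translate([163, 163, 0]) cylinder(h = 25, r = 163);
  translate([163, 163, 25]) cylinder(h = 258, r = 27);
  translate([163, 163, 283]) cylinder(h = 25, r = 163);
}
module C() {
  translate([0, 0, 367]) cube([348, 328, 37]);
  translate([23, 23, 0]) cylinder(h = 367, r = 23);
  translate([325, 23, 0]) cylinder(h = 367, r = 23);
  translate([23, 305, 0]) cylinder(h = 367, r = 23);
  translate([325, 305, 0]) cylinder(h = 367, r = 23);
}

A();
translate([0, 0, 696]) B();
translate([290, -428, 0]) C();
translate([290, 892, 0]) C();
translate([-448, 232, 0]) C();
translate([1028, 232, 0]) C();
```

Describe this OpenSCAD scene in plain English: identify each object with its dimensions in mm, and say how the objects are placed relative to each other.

A is a table: top 928 mm (x) × 792 mm (y), 40 mm thick, upper face at z = 696 mm, on four round legs of 90 mm diameter, each leg's bounding box inset 30 mm from the nearest pair of top edges, running from z = 0 to the bottom of the top.

B is a spool: two coaxial disc flanges of radius 163 mm and thickness 25 mm, joined by a core cylinder of radius 27 mm and height 258 mm. The lower flange rests on z = 0 and the three cylinders share a vertical axis.

C is a four-legged stool. The seat is a 348×328×37 mm slab whose top surface is at z = 404 mm; four round legs, each 46 mm in diameter, run from the floor (z = 0) to the underside of the seat, each leg's axis is inset half a diameter from the nearest pair of seat edges (so the leg's bounding box is flush with the corner).

The spool is on top of the table. Four stools sit around the table at the −y, +y, −x, +x sides.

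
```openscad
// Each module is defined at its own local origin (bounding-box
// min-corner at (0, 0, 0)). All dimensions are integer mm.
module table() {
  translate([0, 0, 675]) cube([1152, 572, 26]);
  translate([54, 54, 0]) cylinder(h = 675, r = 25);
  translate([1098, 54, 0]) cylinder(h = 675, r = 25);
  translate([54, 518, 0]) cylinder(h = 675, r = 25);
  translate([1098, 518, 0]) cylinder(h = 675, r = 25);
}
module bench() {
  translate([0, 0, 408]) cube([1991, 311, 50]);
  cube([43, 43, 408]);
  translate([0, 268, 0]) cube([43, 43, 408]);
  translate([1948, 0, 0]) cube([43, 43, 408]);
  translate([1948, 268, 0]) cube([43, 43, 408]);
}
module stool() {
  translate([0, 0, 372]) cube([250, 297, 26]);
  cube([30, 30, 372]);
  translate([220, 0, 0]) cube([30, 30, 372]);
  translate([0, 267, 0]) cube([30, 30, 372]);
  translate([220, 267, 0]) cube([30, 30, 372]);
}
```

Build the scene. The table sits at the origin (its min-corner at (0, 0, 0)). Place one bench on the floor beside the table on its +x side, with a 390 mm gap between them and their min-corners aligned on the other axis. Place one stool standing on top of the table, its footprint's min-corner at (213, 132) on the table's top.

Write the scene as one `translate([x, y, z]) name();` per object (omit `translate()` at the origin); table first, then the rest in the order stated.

table();
translate([1542, 0, 0]) bench();
translate([213, 132, 701]) stool();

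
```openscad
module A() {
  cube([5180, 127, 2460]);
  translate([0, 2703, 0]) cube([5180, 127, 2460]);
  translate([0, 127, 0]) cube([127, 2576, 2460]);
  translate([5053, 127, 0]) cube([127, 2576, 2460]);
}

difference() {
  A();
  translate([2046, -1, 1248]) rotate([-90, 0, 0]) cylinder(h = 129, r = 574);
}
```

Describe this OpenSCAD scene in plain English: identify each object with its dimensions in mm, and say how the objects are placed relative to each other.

A is the wall frame of a small rectangular building: four walls, each 2460 mm tall and 127 mm thick, enclosing a footprint 5180 mm (x) by 2830 mm (y) outside-to-outside, with no floor or roof. The front and back walls (the −y and +y sides) span the full width; the two side walls fit between them.

The house frame has a circular hole of radius 574 mm through its front wall, centred at (x = 2046, z = 1248).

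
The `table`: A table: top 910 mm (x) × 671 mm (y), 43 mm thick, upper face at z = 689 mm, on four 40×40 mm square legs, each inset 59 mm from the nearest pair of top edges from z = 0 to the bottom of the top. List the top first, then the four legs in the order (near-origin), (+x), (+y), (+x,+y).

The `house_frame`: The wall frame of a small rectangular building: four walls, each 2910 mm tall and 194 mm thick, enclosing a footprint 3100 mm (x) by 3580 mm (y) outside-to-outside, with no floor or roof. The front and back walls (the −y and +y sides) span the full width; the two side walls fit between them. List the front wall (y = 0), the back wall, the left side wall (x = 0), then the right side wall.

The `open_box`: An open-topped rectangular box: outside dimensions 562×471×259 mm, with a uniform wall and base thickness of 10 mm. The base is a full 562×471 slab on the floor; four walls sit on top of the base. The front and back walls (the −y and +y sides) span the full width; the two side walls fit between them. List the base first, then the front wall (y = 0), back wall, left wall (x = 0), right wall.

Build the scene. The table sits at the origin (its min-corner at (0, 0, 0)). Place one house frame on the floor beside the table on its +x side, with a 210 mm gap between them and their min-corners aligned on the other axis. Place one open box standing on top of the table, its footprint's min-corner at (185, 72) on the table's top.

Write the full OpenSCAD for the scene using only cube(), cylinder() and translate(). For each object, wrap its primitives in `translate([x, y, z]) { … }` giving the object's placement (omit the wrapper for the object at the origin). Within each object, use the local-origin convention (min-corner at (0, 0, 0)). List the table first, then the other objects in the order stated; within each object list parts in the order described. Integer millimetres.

translate([0, 0, 646]) cube([910, 671, 43]);
translate([59, 59, 0]) cube([40, 40, 646]);
translate([811, 59, 0]) cube([40, 40, 646]);
translate([59, 572, 0]) cube([40, 40, 646]);
translate([811, 572, 0]) cube([40, 40, 646]);
translate([1120, 0, 0]) {
  cube([3100, 194, 2910]);
  translate([0, 3386, 0]) cube([3100, 194, 2910]);
  translate([0, 194, 0]) cube([194, 3192, 2910]);
  translate([2906, 194, 0]) cube([194, 3192, 2910]);
}
translate([185, 72, 689]) {
  cube([562, 471, 10]);
  translate([0, 0, 10]) cube([562, 10, 249]);
  translate([0, 461, 10]) cube([562, 10, 249]);
  translate([0, 10, 10]) cube([10, 451, 249]);
  translate([552, 10, 10]) cube([10, 451, 249]);
}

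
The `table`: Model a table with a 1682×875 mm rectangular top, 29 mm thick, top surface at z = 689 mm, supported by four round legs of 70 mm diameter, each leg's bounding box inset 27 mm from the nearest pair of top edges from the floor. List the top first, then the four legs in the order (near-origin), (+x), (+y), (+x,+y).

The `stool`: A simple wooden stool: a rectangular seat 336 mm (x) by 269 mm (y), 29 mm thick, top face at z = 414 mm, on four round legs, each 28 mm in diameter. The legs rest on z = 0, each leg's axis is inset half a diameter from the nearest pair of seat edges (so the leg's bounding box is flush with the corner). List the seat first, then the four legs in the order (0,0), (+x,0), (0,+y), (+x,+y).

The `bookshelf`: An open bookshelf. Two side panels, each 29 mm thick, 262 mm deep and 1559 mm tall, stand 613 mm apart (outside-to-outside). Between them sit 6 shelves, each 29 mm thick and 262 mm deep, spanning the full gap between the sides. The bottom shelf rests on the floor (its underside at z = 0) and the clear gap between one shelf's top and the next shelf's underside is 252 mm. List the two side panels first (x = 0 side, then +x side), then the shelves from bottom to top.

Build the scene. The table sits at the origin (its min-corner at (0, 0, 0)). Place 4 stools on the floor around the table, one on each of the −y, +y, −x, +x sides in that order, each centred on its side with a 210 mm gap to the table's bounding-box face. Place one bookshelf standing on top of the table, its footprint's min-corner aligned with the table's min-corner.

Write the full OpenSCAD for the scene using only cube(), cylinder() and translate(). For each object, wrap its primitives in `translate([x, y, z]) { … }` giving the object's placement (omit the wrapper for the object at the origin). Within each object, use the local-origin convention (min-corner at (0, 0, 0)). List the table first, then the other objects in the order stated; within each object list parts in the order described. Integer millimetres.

translate([0, 0, 660]) cube([1682, 875, 29]);
translate([62, 62, 0]) cylinder(h = 660, r = 35);
translate([1620, 62, 0]) cylinder(h = 660, r = 35);
translate([62, 813, 0]) cylinder(h = 660, r = 35);
translate([1620, 813, 0]) cylinder(h = 660, r = 35);
translate([673, -479, 0]) {
  translate([0, 0, 385]) cube([336, 269, 29]);
  translate([14, 14, 0]) cylinder(h = 385, r = 14);
  translate([322, 14, 0]) cylinder(h = 385, r = 14);
  translate([14, 255, 0]) cylinder(h = 385, r = 14);
  translate([322, 255, 0]) cylinder(h = 385, r = 14);
}
translate([673, 1085, 0]) {
  translate([0, 0, 385]) cube([336, 269, 29]);
  translate([14, 14, 0]) cylinder(h = 385, r = 14);
  translate([322, 14, 0]) cylinder(h = 385, r = 14);
  translate([14, 255, 0]) cylinder(h = 385, r = 14);
  translate([322, 255, 0]) cylinder(h = 385, r = 14);
}
translate([-546, 303, 0]) {
  translate([0, 0, 385]) cube([336, 269, 29]);
  translate([14, 14, 0]) cylinder(h = 385, r = 14);
  translate([322, 14, 0]) cylinder(h = 385, r = 14);
  translate([14, 255, 0]) cylinder(h = 385, r = 14);
  translate([322, 255, 0]) cylinder(h = 385, r = 14);
}
translate([1892, 303, 0]) {
  translate([0, 0, 385]) cube([336, 269, 29]);
  translate([14, 14, 0]) cylinder(h = 385, r = 14);
  translate([322, 14, 0]) cylinder(h = 385, r = 14);
  translate([14, 255, 0]) cylinder(h = 385, r = 14);
  translate([322, 255, 0]) cylinder(h = 385, r = 14);
}
translate([0, 0, 689]) {
  cube([29, 262, 1559]);
  translate([584, 0, 0]) cube([29, 262, 1559]);
  translate([29, 0, 0]) cube([555, 262, 29]);
  translate([29, 0, 281]) cube([555, 262, 29]);
  translate([29, 0, 562]) cube([555, 262, 29]);
  translate([29, 0, 843]) cube([555, 262, 29]);
  translate([29, 0, 1124]) cube([555, 262, 29]);
  translate([29, 0, 1405]) cube([555, 262, 29]);
}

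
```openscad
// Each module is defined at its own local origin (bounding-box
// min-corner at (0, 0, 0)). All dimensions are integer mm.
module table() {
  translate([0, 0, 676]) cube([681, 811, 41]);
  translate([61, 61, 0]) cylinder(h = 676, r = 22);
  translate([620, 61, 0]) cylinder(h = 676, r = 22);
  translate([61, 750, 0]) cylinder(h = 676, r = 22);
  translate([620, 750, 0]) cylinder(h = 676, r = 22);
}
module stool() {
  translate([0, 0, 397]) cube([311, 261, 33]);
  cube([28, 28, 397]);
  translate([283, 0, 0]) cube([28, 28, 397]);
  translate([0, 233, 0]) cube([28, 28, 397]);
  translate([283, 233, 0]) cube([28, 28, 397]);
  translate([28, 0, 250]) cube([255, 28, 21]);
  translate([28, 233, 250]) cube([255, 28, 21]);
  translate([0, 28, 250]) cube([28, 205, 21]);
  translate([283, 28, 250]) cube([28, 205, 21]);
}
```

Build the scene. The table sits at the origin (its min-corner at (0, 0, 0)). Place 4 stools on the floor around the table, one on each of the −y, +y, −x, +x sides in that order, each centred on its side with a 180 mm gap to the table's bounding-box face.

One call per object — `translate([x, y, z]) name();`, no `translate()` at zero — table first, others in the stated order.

table();
translate([185, -441, 0]) stool();
translate([185, 991, 0]) stool();
translate([-491, 275, 0]) stool();
translate([861, 275, 0]) stool();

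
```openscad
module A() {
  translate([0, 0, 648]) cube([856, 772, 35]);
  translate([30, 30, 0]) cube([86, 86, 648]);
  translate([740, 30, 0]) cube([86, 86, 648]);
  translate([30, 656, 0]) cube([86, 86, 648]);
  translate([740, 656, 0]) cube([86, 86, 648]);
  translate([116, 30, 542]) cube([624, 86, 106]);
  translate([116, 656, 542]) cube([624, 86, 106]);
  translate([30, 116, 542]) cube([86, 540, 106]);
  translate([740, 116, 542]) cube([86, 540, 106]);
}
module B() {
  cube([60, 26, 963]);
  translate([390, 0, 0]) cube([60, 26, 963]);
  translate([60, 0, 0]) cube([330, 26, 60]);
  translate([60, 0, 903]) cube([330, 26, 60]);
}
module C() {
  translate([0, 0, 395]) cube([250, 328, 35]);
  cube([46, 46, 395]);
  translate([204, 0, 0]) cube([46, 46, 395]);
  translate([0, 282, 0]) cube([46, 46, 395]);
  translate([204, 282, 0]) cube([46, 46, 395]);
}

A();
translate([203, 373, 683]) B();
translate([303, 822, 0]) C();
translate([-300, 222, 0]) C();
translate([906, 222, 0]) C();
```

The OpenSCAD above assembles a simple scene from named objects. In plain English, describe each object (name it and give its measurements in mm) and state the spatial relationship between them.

A is a table: top 856 mm (x) × 772 mm (y), 35 mm thick, upper face at z = 683 mm, on four 86×86 mm square legs, each inset 30 mm from the nearest pair of top edges, running from z = 0 to the bottom of the top. Four apron rails, 86 mm thick and 106 mm tall, run between adjacent legs with their top edges flush with the underside of the top and their outer faces flush with the legs' outer faces.

B is a rectangular picture frame lying in the x–z plane (depth along y). The opening is 330 mm wide (x) by 843 mm tall (z), surrounded by a border 60 mm wide on all four sides. The frame is 26 mm deep and is made of two full-height vertical stiles with two horizontal rails fitted between them.

C is a four-legged stool. The seat is 250×328 mm, 35 mm thick, top at z = 430 mm. It stands on four square legs, each 46×46 mm in cross-section, from z = 0 to the seat underside, each flush with a corner of the seat.

The picture frame is on top of the table, centred. Three stools sit around the table at the +y, −x, +x sides.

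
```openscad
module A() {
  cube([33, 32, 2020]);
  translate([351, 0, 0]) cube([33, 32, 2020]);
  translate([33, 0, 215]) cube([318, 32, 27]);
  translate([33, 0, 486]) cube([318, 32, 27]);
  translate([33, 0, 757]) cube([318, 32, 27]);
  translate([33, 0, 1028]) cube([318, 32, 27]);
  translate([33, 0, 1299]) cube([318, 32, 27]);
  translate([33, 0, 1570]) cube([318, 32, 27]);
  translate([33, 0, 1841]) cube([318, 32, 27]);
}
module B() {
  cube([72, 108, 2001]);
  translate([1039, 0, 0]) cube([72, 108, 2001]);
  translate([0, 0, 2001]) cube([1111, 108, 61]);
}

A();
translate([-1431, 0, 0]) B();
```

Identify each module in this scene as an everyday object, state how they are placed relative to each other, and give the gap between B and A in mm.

A is a ladder. B is a door frame. The door frame is on the floor beside the ladder on its −x side. The gap between the door frame and the ladder is 320 mm.

The door frame's nearest face is 320 mm from the ladder's −x face.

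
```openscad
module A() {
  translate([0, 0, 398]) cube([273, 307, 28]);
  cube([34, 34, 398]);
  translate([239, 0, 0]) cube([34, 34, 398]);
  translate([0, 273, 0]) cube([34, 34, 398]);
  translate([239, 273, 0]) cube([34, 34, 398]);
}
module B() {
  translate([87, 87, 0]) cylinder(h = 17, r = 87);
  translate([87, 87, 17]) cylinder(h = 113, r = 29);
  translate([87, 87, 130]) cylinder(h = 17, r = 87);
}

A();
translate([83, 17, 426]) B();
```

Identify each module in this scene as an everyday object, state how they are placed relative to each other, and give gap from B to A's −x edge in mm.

The spool's min-x is at 83; the stool's min-x is 0; gap = 83 mm.

A is a stool. B is a spool. The spool is on top of the stool. The gap from the spool to the stool's −x edge is 83 mm.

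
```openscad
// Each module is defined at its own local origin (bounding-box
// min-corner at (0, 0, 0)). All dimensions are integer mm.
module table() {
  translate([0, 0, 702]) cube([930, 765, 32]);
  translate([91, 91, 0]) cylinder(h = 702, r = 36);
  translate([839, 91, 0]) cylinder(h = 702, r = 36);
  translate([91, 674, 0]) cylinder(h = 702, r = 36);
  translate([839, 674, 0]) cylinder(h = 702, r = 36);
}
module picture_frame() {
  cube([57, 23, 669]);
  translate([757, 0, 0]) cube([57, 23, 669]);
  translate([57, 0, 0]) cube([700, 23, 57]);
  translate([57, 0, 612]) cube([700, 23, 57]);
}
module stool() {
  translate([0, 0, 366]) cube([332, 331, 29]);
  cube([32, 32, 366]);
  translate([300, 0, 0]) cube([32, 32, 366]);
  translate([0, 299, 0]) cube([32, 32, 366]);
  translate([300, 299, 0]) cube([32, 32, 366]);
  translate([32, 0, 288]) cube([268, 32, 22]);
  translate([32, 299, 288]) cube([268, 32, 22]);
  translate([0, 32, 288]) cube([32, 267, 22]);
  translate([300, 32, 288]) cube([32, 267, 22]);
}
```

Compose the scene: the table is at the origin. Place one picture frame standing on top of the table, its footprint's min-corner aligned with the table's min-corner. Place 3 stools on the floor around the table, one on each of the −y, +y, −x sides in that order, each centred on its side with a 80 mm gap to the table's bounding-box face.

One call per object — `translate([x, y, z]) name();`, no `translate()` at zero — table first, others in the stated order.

table();
translate([0, 0, 734]) picture_frame();
translate([299, -411, 0]) stool();
translate([299, 845, 0]) stool();
translate([-412, 217, 0]) stool();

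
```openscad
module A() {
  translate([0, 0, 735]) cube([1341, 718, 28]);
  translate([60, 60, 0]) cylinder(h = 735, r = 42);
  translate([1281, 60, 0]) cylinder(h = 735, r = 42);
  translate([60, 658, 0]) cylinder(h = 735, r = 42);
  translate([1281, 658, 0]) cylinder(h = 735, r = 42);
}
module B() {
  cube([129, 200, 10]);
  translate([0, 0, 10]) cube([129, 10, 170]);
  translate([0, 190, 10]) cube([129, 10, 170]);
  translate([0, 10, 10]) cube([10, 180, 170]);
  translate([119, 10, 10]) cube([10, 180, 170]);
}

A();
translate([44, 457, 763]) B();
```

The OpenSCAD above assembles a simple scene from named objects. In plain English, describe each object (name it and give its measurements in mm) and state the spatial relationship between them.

A is a table: top 1341 mm (x) × 718 mm (y), 28 mm thick, upper face at z = 763 mm, on four round legs of 84 mm diameter, each leg's bounding box inset 18 mm from the nearest pair of top edges, running from z = 0 to the bottom of the top.

B is an open storage box with external size 129×200×180 mm and wall thickness 10 mm (the base is also 10 mm thick). The base covers the whole footprint; the four walls stand on the base, with the y-facing walls full-width and the x-facing walls fitting between their inner faces.

The open box is on top of the table.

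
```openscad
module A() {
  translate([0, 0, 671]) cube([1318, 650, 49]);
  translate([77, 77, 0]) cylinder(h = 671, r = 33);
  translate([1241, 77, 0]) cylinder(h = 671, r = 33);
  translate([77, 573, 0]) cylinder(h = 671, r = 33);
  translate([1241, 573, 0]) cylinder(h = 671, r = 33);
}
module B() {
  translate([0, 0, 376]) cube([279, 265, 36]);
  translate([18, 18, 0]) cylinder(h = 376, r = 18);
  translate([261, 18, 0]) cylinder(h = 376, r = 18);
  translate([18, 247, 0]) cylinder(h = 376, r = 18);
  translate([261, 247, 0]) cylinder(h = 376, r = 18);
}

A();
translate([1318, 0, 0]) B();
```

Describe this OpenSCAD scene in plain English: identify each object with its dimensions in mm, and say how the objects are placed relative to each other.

A is a table with a 1318×650 mm rectangular top, 49 mm thick, top surface at z = 720 mm, supported by four round legs of 66 mm diameter, each leg's bounding box inset 44 mm from the nearest pair of top edges, running from the floor.

B is a four-legged stool. The seat is a 279×265×36 mm slab whose top surface is at z = 412 mm; four round legs, each 36 mm in diameter, run from the floor (z = 0) to the underside of the seat, each leg's axis is inset half a diameter from the nearest pair of seat edges (so the leg's bounding box is flush with the corner).

The stool is against the table's +x side, with their −y faces flush.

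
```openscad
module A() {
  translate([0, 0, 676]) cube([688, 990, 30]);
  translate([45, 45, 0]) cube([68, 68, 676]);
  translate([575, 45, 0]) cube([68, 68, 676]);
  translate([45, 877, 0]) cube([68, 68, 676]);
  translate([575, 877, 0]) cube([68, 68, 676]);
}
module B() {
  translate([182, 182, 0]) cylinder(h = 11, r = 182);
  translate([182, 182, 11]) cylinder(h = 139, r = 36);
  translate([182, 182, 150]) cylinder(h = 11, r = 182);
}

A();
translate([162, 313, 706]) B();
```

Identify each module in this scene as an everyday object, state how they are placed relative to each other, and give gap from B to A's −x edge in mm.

A is a table. B is a spool. The spool is on top of the table, centred. The gap from the spool to the table's −x edge is 162 mm.

The spool's min-x is at 162; the table's min-x is 0; gap = 162 mm.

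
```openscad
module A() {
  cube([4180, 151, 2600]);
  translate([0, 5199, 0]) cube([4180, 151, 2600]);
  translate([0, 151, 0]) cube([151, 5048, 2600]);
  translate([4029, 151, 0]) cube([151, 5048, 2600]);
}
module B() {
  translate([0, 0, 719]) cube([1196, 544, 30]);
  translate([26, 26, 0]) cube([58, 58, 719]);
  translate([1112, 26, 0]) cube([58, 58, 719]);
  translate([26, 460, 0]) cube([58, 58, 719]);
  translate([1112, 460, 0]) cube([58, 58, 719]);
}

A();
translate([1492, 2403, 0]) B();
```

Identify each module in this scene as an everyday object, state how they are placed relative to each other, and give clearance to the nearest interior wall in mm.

Clearances: x = 1341, y = 2252; minimum 1341 mm.

A is a house frame. B is a table. The table sits inside the house frame, centred. The clearance to the nearest interior wall is 1341 mm.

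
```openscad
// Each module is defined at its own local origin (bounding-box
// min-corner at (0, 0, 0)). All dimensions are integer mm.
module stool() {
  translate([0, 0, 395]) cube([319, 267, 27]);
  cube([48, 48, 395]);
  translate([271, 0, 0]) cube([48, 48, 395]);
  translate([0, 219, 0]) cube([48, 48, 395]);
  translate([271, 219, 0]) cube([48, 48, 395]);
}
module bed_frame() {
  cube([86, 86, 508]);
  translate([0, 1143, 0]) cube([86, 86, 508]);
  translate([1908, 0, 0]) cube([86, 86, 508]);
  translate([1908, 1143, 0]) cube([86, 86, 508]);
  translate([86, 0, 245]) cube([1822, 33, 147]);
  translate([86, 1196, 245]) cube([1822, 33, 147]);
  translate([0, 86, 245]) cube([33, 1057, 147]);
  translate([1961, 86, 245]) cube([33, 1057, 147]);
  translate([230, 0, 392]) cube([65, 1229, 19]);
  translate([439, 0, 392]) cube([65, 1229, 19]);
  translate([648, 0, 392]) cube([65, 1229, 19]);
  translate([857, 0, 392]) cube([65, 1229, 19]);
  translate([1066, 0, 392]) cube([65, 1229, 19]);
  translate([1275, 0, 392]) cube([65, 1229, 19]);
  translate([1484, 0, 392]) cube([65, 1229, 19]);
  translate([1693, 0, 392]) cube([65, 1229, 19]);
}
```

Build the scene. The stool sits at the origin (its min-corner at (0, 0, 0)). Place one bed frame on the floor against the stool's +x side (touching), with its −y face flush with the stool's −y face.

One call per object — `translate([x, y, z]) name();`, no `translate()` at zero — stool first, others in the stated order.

stool();
translate([319, 0, 0]) bed_frame();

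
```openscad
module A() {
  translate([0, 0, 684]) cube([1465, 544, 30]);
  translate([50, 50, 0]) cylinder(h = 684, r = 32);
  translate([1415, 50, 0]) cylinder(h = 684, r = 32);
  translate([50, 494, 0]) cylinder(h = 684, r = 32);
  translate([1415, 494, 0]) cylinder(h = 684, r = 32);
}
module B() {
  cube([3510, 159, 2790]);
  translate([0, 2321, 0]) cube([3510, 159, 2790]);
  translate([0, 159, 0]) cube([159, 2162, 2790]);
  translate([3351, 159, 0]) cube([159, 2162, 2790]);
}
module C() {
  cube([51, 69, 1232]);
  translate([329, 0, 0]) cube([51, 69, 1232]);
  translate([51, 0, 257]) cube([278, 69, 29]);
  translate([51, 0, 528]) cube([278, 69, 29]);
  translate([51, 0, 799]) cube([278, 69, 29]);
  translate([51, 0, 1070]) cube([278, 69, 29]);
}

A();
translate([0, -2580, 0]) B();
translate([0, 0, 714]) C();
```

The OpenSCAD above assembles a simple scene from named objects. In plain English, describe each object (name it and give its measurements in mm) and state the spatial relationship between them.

A is a rectangular dining table. The top is 1465×544×30 mm with its upper surface at z = 714 mm. It stands on four round legs of 64 mm diameter, each leg's bounding box inset 18 mm from the nearest pair of top edges, running from the floor to the underside of the top.

B is a box-shaped house frame (walls only): outside footprint 3510×2480 mm, wall height 2790 mm, wall thickness 159 mm. The two y-facing walls run the full x-width; the two x-facing walls fit between the inner faces of the y-facing walls.

C is a wooden ladder with two side rails of 51×69 mm section and 1232 mm height, set 380 mm apart overall. Between them run 4 rectangular rungs (69 mm deep, 29 mm thick), front faces flush with the rails' −y face. The bottom of the first rung is 257 mm above the floor and each subsequent rung is 271 mm higher than the one below.

The house frame is on the floor beside the table on its −y side. The ladder is on top of the table.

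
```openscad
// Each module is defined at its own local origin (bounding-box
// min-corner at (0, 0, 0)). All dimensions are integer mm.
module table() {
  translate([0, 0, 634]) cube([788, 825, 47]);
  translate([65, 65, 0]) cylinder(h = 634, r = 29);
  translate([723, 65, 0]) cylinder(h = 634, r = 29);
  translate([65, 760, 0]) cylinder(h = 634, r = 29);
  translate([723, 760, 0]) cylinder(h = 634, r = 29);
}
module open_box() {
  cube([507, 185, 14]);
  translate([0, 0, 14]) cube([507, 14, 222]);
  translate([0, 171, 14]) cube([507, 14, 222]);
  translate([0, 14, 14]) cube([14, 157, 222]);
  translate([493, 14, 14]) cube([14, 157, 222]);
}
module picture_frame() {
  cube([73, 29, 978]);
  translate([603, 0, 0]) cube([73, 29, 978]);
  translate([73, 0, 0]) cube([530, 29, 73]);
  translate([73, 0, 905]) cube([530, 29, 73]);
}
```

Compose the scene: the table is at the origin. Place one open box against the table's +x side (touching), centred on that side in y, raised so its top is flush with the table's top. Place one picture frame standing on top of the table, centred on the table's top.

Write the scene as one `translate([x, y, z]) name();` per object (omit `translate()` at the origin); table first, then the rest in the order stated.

table();
translate([788, 320, 445]) open_box();
translate([56, 398, 681]) picture_frame();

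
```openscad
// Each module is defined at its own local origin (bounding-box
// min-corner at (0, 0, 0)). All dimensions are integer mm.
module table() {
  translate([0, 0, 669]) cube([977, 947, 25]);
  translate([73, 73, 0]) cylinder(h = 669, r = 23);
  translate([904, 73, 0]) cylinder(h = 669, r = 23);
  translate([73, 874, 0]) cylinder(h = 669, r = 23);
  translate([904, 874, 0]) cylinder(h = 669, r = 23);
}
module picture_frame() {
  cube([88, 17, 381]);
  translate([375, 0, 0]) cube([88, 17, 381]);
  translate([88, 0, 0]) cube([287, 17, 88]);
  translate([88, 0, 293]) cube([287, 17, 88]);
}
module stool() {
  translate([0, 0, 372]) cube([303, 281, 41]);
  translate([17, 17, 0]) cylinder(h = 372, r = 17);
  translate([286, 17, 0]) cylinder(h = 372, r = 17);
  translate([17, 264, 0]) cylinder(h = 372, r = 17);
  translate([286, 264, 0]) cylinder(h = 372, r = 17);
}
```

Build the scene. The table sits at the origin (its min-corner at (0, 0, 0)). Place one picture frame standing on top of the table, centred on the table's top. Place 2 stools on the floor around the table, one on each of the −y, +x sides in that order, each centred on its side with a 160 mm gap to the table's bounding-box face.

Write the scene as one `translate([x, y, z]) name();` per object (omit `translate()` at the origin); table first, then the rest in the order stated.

table();
translate([257, 465, 694]) picture_frame();
translate([337, -441, 0]) stool();
translate([1137, 333, 0]) stool();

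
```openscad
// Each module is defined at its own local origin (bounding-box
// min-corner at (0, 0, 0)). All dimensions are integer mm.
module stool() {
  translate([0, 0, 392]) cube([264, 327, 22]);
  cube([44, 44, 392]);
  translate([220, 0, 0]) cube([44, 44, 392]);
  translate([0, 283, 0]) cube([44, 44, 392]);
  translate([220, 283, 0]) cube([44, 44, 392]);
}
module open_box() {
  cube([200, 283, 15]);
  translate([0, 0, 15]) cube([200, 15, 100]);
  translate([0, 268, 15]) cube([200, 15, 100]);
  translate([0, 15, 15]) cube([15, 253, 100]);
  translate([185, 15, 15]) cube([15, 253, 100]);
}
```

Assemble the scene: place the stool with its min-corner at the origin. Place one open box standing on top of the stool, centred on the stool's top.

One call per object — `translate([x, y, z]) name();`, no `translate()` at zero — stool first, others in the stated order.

stool();
translate([32, 22, 414]) open_box();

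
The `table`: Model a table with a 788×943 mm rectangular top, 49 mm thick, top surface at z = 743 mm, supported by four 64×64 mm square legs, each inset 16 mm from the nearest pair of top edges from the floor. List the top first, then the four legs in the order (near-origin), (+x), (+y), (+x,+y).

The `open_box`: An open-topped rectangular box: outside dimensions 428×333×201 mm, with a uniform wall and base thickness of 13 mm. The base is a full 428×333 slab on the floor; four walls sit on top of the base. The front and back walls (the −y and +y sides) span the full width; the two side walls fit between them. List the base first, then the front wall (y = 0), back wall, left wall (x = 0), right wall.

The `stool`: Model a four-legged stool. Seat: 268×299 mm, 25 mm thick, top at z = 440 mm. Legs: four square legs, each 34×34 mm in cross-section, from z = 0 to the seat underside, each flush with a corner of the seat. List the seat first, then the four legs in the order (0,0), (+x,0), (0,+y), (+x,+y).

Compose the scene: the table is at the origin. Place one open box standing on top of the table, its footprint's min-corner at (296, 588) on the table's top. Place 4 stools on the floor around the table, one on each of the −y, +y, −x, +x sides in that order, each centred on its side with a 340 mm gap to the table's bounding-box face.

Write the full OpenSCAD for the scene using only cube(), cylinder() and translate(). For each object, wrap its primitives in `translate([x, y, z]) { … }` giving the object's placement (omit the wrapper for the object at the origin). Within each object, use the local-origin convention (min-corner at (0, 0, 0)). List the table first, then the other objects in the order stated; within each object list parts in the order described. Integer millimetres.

translate([0, 0, 694]) cube([788, 943, 49]);
translate([16, 16, 0]) cube([64, 64, 694]);
translate([708, 16, 0]) cube([64, 64, 694]);
translate([16, 863, 0]) cube([64, 64, 694]);
translate([708, 863, 0]) cube([64, 64, 694]);
translate([296, 588, 743]) {
  cube([428, 333, 13]);
  translate([0, 0, 13]) cube([428, 13, 188]);
  translate([0, 320, 13]) cube([428, 13, 188]);
  translate([0, 13, 13]) cube([13, 307, 188]);
  translate([415, 13, 13]) cube([13, 307, 188]);
}
translate([260, -639, 0]) {
  translate([0, 0, 415]) cube([268, 299, 25]);
  cube([34, 34, 415]);
  translate([234, 0, 0]) cube([34, 34, 415]);
  translate([0, 265, 0]) cube([34, 34, 415]);
  translate([234, 265, 0]) cube([34, 34, 415]);
}
translate([260, 1283, 0]) {
  translate([0, 0, 415]) cube([268, 299, 25]);
  cube([34, 34, 415]);
  translate([234, 0, 0]) cube([34, 34, 415]);
  translate([0, 265, 0]) cube([34, 34, 415]);
  translate([234, 265, 0]) cube([34, 34, 415]);
}
translate([-608, 322, 0]) {
  translate([0, 0, 415]) cube([268, 299, 25]);
  cube([34, 34, 415]);
  translate([234, 0, 0]) cube([34, 34, 415]);
  translate([0, 265, 0]) cube([34, 34, 415]);
  translate([234, 265, 0]) cube([34, 34, 415]);
}
translate([1128, 322, 0]) {
  translate([0, 0, 415]) cube([268, 299, 25]);
  cube([34, 34, 415]);
  translate([234, 0, 0]) cube([34, 34, 415]);
  translate([0, 265, 0]) cube([34, 34, 415]);
  translate([234, 265, 0]) cube([34, 34, 415]);
}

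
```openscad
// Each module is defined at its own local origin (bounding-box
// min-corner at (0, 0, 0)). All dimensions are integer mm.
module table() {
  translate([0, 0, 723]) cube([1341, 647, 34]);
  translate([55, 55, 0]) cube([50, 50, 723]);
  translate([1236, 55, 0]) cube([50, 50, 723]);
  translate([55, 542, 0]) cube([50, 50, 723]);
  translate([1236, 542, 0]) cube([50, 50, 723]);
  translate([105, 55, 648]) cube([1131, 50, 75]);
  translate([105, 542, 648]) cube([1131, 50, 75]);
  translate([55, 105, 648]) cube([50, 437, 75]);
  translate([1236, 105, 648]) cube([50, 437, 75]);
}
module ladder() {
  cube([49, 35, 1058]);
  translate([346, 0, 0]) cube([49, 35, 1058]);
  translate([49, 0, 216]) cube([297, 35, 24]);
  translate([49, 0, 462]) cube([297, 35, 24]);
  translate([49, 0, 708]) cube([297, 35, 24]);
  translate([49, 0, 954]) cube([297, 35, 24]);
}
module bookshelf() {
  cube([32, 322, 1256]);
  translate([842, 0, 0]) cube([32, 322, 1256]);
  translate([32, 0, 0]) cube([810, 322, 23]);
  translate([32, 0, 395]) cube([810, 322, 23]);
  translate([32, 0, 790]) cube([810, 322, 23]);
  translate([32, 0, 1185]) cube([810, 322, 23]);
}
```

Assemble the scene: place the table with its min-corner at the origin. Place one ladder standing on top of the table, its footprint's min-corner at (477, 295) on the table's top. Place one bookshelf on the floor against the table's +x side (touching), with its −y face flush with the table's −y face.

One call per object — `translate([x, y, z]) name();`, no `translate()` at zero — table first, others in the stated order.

table();
translate([477, 295, 757]) ladder();
translate([1341, 0, 0]) bookshelf();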